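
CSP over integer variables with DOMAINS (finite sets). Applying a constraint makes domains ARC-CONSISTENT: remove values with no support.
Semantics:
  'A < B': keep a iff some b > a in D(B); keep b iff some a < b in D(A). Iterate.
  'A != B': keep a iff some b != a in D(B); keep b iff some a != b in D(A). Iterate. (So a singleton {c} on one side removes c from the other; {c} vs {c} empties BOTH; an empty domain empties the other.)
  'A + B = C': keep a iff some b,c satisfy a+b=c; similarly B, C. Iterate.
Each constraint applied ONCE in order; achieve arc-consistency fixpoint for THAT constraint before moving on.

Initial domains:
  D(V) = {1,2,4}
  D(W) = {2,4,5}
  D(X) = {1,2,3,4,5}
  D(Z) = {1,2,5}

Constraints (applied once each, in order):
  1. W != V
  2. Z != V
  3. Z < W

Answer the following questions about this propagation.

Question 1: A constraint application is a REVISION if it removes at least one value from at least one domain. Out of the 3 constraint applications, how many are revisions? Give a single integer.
Constraint 1 (W != V) on D(W)={2,4,5} D(V)={1,2,4}: no change => not a revision
Constraint 2 (Z != V) on D(Z)={1,2,5} D(V)={1,2,4}: no change => not a revision
Constraint 3 (Z < W) on D(Z)={1,2,5} D(W)={2,4,5}: Z {1,2,5}->{1,2} => REVISION
Total revisions = 1

Answer: 1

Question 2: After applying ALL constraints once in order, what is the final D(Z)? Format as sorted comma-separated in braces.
Constraint 1 (W != V) on D(W)={2,4,5} D(V)={1,2,4}: no change
Constraint 2 (Z != V) on D(Z)={1,2,5} D(V)={1,2,4}: no change
Constraint 3 (Z < W) on D(Z)={1,2,5} D(W)={2,4,5}: Z {1,2,5}->{1,2}
So after all 3 constraints: D(Z) = {1,2}

Answer: {1,2}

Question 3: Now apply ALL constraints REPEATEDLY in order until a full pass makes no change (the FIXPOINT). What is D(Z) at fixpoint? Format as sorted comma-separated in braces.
Answer: {1,2}

Derivation:
pass 0 (initial): D(Z)={1,2,5}
pass 1: Z {1,2,5}->{1,2}
pass 2: no change
Fixpoint after 2 passes: D(Z) = {1,2}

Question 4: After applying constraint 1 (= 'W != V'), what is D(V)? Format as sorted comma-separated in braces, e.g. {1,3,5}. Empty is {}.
Answer: {1,2,4}

Derivation:
Constraint 1 (W != V) on D(W)={2,4,5} D(V)={1,2,4}: no change
So after constraint 1: D(V) = {1,2,4}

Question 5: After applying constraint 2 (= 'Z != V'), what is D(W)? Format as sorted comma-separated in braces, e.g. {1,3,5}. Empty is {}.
Constraint 1 (W != V) on D(W)={2,4,5} D(V)={1,2,4}: no change
Constraint 2 (Z != V) on D(Z)={1,2,5} D(V)={1,2,4}: no change
So after constraint 2: D(W) = {2,4,5}

Answer: {2,4,5}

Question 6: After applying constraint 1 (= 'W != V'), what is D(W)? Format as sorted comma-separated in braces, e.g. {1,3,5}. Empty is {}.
Constraint 1 (W != V) on D(W)={2,4,5} D(V)={1,2,4}: no change
So after constraint 1: D(W) = {2,4,5}

Answer: {2,4,5}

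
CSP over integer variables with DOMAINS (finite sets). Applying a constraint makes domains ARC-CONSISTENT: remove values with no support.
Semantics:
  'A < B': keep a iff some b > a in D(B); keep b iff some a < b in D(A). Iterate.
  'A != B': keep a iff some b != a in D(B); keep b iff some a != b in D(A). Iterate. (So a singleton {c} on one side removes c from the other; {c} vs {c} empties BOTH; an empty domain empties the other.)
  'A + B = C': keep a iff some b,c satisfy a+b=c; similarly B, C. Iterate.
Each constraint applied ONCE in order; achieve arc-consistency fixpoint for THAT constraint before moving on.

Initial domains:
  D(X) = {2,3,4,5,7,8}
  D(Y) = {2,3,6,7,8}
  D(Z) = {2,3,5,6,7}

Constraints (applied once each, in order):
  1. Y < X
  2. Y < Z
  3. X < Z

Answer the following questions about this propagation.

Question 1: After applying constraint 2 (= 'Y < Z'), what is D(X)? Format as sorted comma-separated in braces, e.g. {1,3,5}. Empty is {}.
Answer: {3,4,5,7,8}

Derivation:
Constraint 1 (Y < X) on D(Y)={2,3,6,7,8} D(X)={2,3,4,5,7,8}: Y {2,3,6,7,8}->{2,3,6,7}; X {2,3,4,5,7,8}->{3,4,5,7,8}
Constraint 2 (Y < Z) on D(Y)={2,3,6,7} D(Z)={2,3,5,6,7}: Y {2,3,6,7}->{2,3,6}; Z {2,3,5,6,7}->{3,5,6,7}
So after constraint 2: D(X) = {3,4,5,7,8}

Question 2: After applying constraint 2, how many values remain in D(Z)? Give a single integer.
Answer: 4

Derivation:
Constraint 1 (Y < X) on D(Y)={2,3,6,7,8} D(X)={2,3,4,5,7,8}: Y {2,3,6,7,8}->{2,3,6,7}; X {2,3,4,5,7,8}->{3,4,5,7,8}
Constraint 2 (Y < Z) on D(Y)={2,3,6,7} D(Z)={2,3,5,6,7}: Y {2,3,6,7}->{2,3,6}; Z {2,3,5,6,7}->{3,5,6,7}
So after constraint 2: D(Z)={3,5,6,7}, size = 4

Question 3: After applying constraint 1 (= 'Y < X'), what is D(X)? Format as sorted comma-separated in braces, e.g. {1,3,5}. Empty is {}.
Answer: {3,4,5,7,8}

Derivation:
Constraint 1 (Y < X) on D(Y)={2,3,6,7,8} D(X)={2,3,4,5,7,8}: Y {2,3,6,7,8}->{2,3,6,7}; X {2,3,4,5,7,8}->{3,4,5,7,8}
So after constraint 1: D(X) = {3,4,5,7,8}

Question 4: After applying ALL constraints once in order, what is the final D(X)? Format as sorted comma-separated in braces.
Constraint 1 (Y < X) on D(Y)={2,3,6,7,8} D(X)={2,3,4,5,7,8}: Y {2,3,6,7,8}->{2,3,6,7}; X {2,3,4,5,7,8}->{3,4,5,7,8}
Constraint 2 (Y < Z) on D(Y)={2,3,6,7} D(Z)={2,3,5,6,7}: Y {2,3,6,7}->{2,3,6}; Z {2,3,5,6,7}->{3,5,6,7}
Constraint 3 (X < Z) on D(X)={3,4,5,7,8} D(Z)={3,5,6,7}: X {3,4,5,7,8}->{3,4,5}; Z {3,5,6,7}->{5,6,7}
So after all 3 constraints: D(X) = {3,4,5}

Answer: {3,4,5}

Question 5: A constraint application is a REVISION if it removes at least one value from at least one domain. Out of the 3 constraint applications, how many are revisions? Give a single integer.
Constraint 1 (Y < X) on D(Y)={2,3,6,7,8} D(X)={2,3,4,5,7,8}: Y {2,3,6,7,8}->{2,3,6,7}; X {2,3,4,5,7,8}->{3,4,5,7,8} => REVISION
Constraint 2 (Y < Z) on D(Y)={2,3,6,7} D(Z)={2,3,5,6,7}: Y {2,3,6,7}->{2,3,6}; Z {2,3,5,6,7}->{3,5,6,7} => REVISION
Constraint 3 (X < Z) on D(X)={3,4,5,7,8} D(Z)={3,5,6,7}: X {3,4,5,7,8}->{3,4,5}; Z {3,5,6,7}->{5,6,7} => REVISION
Total revisions = 3

Answer: 3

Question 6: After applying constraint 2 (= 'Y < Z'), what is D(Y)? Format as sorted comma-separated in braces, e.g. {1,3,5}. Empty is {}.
Constraint 1 (Y < X) on D(Y)={2,3,6,7,8} D(X)={2,3,4,5,7,8}: Y {2,3,6,7,8}->{2,3,6,7}; X {2,3,4,5,7,8}->{3,4,5,7,8}
Constraint 2 (Y < Z) on D(Y)={2,3,6,7} D(Z)={2,3,5,6,7}: Y {2,3,6,7}->{2,3,6}; Z {2,3,5,6,7}->{3,5,6,7}
So after constraint 2: D(Y) = {2,3,6}

Answer: {2,3,6}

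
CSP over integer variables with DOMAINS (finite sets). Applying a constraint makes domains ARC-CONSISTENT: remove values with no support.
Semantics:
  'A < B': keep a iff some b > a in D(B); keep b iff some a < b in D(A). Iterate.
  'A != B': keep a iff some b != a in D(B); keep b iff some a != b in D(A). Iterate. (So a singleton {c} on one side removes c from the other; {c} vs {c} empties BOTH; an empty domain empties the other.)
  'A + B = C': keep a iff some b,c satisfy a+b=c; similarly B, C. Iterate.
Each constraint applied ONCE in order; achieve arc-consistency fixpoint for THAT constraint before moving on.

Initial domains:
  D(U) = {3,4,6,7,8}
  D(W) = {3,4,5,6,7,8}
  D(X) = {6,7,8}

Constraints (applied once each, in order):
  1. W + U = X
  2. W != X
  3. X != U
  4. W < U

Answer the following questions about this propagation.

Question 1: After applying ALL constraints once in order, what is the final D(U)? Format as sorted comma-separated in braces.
Constraint 1 (W + U = X) on D(W)={3,4,5,6,7,8} D(U)={3,4,6,7,8} D(X)={6,7,8}: W {3,4,5,6,7,8}->{3,4,5}; U {3,4,6,7,8}->{3,4}
Constraint 2 (W != X) on D(W)={3,4,5} D(X)={6,7,8}: no change
Constraint 3 (X != U) on D(X)={6,7,8} D(U)={3,4}: no change
Constraint 4 (W < U) on D(W)={3,4,5} D(U)={3,4}: W {3,4,5}->{3}; U {3,4}->{4}
So after all 4 constraints: D(U) = {4}

Answer: {4}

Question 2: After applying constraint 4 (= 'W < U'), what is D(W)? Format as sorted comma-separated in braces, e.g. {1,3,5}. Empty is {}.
Constraint 1 (W + U = X) on D(W)={3,4,5,6,7,8} D(U)={3,4,6,7,8} D(X)={6,7,8}: W {3,4,5,6,7,8}->{3,4,5}; U {3,4,6,7,8}->{3,4}
Constraint 2 (W != X) on D(W)={3,4,5} D(X)={6,7,8}: no change
Constraint 3 (X != U) on D(X)={6,7,8} D(U)={3,4}: no change
Constraint 4 (W < U) on D(W)={3,4,5} D(U)={3,4}: W {3,4,5}->{3}; U {3,4}->{4}
So after constraint 4: D(W) = {3}

Answer: {3}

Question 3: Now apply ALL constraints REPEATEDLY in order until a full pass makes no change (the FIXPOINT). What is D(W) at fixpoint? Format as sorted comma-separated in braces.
pass 0 (initial): D(W)={3,4,5,6,7,8}
pass 1: U {3,4,6,7,8}->{4}; W {3,4,5,6,7,8}->{3}
pass 2: X {6,7,8}->{7}
pass 3: no change
Fixpoint after 3 passes: D(W) = {3}

Answer: {3}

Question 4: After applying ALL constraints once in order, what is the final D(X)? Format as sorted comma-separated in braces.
Answer: {6,7,8}

Derivation:
Constraint 1 (W + U = X) on D(W)={3,4,5,6,7,8} D(U)={3,4,6,7,8} D(X)={6,7,8}: W {3,4,5,6,7,8}->{3,4,5}; U {3,4,6,7,8}->{3,4}
Constraint 2 (W != X) on D(W)={3,4,5} D(X)={6,7,8}: no change
Constraint 3 (X != U) on D(X)={6,7,8} D(U)={3,4}: no change
Constraint 4 (W < U) on D(W)={3,4,5} D(U)={3,4}: W {3,4,5}->{3}; U {3,4}->{4}
So after all 4 constraints: D(X) = {6,7,8}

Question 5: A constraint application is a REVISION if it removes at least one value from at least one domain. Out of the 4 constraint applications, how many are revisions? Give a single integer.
Constraint 1 (W + U = X) on D(W)={3,4,5,6,7,8} D(U)={3,4,6,7,8} D(X)={6,7,8}: W {3,4,5,6,7,8}->{3,4,5}; U {3,4,6,7,8}->{3,4} => REVISION
Constraint 2 (W != X) on D(W)={3,4,5} D(X)={6,7,8}: no change => not a revision
Constraint 3 (X != U) on D(X)={6,7,8} D(U)={3,4}: no change => not a revision
Constraint 4 (W < U) on D(W)={3,4,5} D(U)={3,4}: W {3,4,5}->{3}; U {3,4}->{4} => REVISION
Total revisions = 2

Answer: 2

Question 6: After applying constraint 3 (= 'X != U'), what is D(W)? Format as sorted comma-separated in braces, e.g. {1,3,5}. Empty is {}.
Constraint 1 (W + U = X) on D(W)={3,4,5,6,7,8} D(U)={3,4,6,7,8} D(X)={6,7,8}: W {3,4,5,6,7,8}->{3,4,5}; U {3,4,6,7,8}->{3,4}
Constraint 2 (W != X) on D(W)={3,4,5} D(X)={6,7,8}: no change
Constraint 3 (X != U) on D(X)={6,7,8} D(U)={3,4}: no change
So after constraint 3: D(W) = {3,4,5}

Answer: {3,4,5}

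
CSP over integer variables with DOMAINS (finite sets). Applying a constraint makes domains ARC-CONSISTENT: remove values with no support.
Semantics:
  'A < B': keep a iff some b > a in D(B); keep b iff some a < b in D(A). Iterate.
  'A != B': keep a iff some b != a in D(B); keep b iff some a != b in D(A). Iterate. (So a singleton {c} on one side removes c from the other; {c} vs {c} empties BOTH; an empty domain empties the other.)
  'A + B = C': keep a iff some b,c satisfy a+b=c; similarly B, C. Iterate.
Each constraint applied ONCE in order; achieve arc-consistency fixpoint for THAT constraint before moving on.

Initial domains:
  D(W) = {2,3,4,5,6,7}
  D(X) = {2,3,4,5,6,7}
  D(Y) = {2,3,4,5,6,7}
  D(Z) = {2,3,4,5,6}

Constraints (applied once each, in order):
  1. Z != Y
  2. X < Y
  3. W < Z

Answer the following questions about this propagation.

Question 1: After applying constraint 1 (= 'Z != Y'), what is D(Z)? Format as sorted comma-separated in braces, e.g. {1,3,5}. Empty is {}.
Constraint 1 (Z != Y) on D(Z)={2,3,4,5,6} D(Y)={2,3,4,5,6,7}: no change
So after constraint 1: D(Z) = {2,3,4,5,6}

Answer: {2,3,4,5,6}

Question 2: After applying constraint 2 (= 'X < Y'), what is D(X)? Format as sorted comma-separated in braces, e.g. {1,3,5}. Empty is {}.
Constraint 1 (Z != Y) on D(Z)={2,3,4,5,6} D(Y)={2,3,4,5,6,7}: no change
Constraint 2 (X < Y) on D(X)={2,3,4,5,6,7} D(Y)={2,3,4,5,6,7}: X {2,3,4,5,6,7}->{2,3,4,5,6}; Y {2,3,4,5,6,7}->{3,4,5,6,7}
So after constraint 2: D(X) = {2,3,4,5,6}

Answer: {2,3,4,5,6}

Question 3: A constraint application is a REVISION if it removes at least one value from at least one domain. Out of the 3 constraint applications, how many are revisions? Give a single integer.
Answer: 2

Derivation:
Constraint 1 (Z != Y) on D(Z)={2,3,4,5,6} D(Y)={2,3,4,5,6,7}: no change => not a revision
Constraint 2 (X < Y) on D(X)={2,3,4,5,6,7} D(Y)={2,3,4,5,6,7}: X {2,3,4,5,6,7}->{2,3,4,5,6}; Y {2,3,4,5,6,7}->{3,4,5,6,7} => REVISION
Constraint 3 (W < Z) on D(W)={2,3,4,5,6,7} D(Z)={2,3,4,5,6}: W {2,3,4,5,6,7}->{2,3,4,5}; Z {2,3,4,5,6}->{3,4,5,6} => REVISION
Total revisions = 2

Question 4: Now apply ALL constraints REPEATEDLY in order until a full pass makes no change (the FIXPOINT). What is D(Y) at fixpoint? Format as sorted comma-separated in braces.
Answer: {3,4,5,6,7}

Derivation:
pass 0 (initial): D(Y)={2,3,4,5,6,7}
pass 1: W {2,3,4,5,6,7}->{2,3,4,5}; X {2,3,4,5,6,7}->{2,3,4,5,6}; Y {2,3,4,5,6,7}->{3,4,5,6,7}; Z {2,3,4,5,6}->{3,4,5,6}
pass 2: no change
Fixpoint after 2 passes: D(Y) = {3,4,5,6,7}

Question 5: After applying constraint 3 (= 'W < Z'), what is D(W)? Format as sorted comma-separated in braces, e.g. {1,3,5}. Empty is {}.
Answer: {2,3,4,5}

Derivation:
Constraint 1 (Z != Y) on D(Z)={2,3,4,5,6} D(Y)={2,3,4,5,6,7}: no change
Constraint 2 (X < Y) on D(X)={2,3,4,5,6,7} D(Y)={2,3,4,5,6,7}: X {2,3,4,5,6,7}->{2,3,4,5,6}; Y {2,3,4,5,6,7}->{3,4,5,6,7}
Constraint 3 (W < Z) on D(W)={2,3,4,5,6,7} D(Z)={2,3,4,5,6}: W {2,3,4,5,6,7}->{2,3,4,5}; Z {2,3,4,5,6}->{3,4,5,6}
So after constraint 3: D(W) = {2,3,4,5}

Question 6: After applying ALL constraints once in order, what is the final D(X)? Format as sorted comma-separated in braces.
Constraint 1 (Z != Y) on D(Z)={2,3,4,5,6} D(Y)={2,3,4,5,6,7}: no change
Constraint 2 (X < Y) on D(X)={2,3,4,5,6,7} D(Y)={2,3,4,5,6,7}: X {2,3,4,5,6,7}->{2,3,4,5,6}; Y {2,3,4,5,6,7}->{3,4,5,6,7}
Constraint 3 (W < Z) on D(W)={2,3,4,5,6,7} D(Z)={2,3,4,5,6}: W {2,3,4,5,6,7}->{2,3,4,5}; Z {2,3,4,5,6}->{3,4,5,6}
So after all 3 constraints: D(X) = {2,3,4,5,6}

Answer: {2,3,4,5,6}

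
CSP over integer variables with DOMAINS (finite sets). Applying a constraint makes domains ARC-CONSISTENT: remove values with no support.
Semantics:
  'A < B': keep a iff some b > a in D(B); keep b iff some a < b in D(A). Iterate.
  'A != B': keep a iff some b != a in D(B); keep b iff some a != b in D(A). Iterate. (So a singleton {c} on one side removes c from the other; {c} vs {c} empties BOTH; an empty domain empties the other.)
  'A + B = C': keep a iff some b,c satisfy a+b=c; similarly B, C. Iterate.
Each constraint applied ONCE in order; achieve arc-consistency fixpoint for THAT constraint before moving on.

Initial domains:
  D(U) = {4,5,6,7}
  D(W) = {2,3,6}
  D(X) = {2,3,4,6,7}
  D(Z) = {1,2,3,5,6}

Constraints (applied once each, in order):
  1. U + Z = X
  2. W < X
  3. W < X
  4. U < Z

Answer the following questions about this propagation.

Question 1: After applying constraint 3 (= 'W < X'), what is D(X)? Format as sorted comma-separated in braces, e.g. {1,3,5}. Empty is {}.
Constraint 1 (U + Z = X) on D(U)={4,5,6,7} D(Z)={1,2,3,5,6} D(X)={2,3,4,6,7}: U {4,5,6,7}->{4,5,6}; Z {1,2,3,5,6}->{1,2,3}; X {2,3,4,6,7}->{6,7}
Constraint 2 (W < X) on D(W)={2,3,6} D(X)={6,7}: no change
Constraint 3 (W < X) on D(W)={2,3,6} D(X)={6,7}: no change
So after constraint 3: D(X) = {6,7}

Answer: {6,7}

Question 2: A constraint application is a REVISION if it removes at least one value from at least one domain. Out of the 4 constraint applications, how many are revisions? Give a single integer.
Constraint 1 (U + Z = X) on D(U)={4,5,6,7} D(Z)={1,2,3,5,6} D(X)={2,3,4,6,7}: U {4,5,6,7}->{4,5,6}; Z {1,2,3,5,6}->{1,2,3}; X {2,3,4,6,7}->{6,7} => REVISION
Constraint 2 (W < X) on D(W)={2,3,6} D(X)={6,7}: no change => not a revision
Constraint 3 (W < X) on D(W)={2,3,6} D(X)={6,7}: no change => not a revision
Constraint 4 (U < Z) on D(U)={4,5,6} D(Z)={1,2,3}: U {4,5,6}->{}; Z {1,2,3}->{} => REVISION
Total revisions = 2

Answer: 2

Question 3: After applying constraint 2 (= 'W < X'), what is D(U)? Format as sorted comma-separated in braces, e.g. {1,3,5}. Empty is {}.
Constraint 1 (U + Z = X) on D(U)={4,5,6,7} D(Z)={1,2,3,5,6} D(X)={2,3,4,6,7}: U {4,5,6,7}->{4,5,6}; Z {1,2,3,5,6}->{1,2,3}; X {2,3,4,6,7}->{6,7}
Constraint 2 (W < X) on D(W)={2,3,6} D(X)={6,7}: no change
So after constraint 2: D(U) = {4,5,6}

Answer: {4,5,6}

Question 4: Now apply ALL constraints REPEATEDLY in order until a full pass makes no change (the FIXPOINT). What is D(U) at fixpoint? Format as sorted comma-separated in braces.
pass 0 (initial): D(U)={4,5,6,7}
pass 1: U {4,5,6,7}->{}; X {2,3,4,6,7}->{6,7}; Z {1,2,3,5,6}->{}
pass 2: W {2,3,6}->{}; X {6,7}->{}
pass 3: no change
Fixpoint after 3 passes: D(U) = {}

Answer: {}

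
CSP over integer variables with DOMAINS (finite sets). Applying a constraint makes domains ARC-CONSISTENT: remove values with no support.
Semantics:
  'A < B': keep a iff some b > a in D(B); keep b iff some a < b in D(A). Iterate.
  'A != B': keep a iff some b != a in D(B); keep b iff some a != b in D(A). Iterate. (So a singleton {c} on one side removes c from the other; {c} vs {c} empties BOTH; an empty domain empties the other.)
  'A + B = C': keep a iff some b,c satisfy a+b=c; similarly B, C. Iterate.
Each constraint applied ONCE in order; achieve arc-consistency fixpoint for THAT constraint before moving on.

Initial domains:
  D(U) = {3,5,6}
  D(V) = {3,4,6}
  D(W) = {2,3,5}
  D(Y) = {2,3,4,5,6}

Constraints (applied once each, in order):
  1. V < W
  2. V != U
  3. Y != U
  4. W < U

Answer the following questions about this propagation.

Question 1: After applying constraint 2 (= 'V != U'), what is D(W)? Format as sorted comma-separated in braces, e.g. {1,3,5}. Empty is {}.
Constraint 1 (V < W) on D(V)={3,4,6} D(W)={2,3,5}: V {3,4,6}->{3,4}; W {2,3,5}->{5}
Constraint 2 (V != U) on D(V)={3,4} D(U)={3,5,6}: no change
So after constraint 2: D(W) = {5}

Answer: {5}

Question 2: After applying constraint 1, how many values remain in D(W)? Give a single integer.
Constraint 1 (V < W) on D(V)={3,4,6} D(W)={2,3,5}: V {3,4,6}->{3,4}; W {2,3,5}->{5}
So after constraint 1: D(W)={5}, size = 1

Answer: 1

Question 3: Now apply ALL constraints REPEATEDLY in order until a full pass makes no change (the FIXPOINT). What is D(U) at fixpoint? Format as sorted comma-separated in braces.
pass 0 (initial): D(U)={3,5,6}
pass 1: U {3,5,6}->{6}; V {3,4,6}->{3,4}; W {2,3,5}->{5}
pass 2: Y {2,3,4,5,6}->{2,3,4,5}
pass 3: no change
Fixpoint after 3 passes: D(U) = {6}

Answer: {6}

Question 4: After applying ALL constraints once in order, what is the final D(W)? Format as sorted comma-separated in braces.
Answer: {5}

Derivation:
Constraint 1 (V < W) on D(V)={3,4,6} D(W)={2,3,5}: V {3,4,6}->{3,4}; W {2,3,5}->{5}
Constraint 2 (V != U) on D(V)={3,4} D(U)={3,5,6}: no change
Constraint 3 (Y != U) on D(Y)={2,3,4,5,6} D(U)={3,5,6}: no change
Constraint 4 (W < U) on D(W)={5} D(U)={3,5,6}: U {3,5,6}->{6}
So after all 4 constraints: D(W) = {5}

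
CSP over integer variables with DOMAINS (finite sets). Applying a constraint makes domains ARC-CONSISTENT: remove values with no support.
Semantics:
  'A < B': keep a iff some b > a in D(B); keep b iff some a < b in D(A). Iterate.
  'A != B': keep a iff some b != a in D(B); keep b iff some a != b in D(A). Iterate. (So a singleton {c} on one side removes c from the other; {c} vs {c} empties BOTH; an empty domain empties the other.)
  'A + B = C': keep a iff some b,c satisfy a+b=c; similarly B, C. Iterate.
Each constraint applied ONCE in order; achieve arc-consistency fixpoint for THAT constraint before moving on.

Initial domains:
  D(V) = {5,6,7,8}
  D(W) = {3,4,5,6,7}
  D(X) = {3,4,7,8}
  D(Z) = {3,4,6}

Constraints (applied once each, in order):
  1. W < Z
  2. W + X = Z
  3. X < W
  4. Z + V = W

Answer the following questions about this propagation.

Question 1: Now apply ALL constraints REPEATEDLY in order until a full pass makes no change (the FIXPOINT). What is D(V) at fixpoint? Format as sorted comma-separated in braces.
Answer: {}

Derivation:
pass 0 (initial): D(V)={5,6,7,8}
pass 1: V {5,6,7,8}->{}; W {3,4,5,6,7}->{}; X {3,4,7,8}->{}; Z {3,4,6}->{}
pass 2: no change
Fixpoint after 2 passes: D(V) = {}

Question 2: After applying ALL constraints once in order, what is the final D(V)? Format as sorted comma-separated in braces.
Answer: {}

Derivation:
Constraint 1 (W < Z) on D(W)={3,4,5,6,7} D(Z)={3,4,6}: W {3,4,5,6,7}->{3,4,5}; Z {3,4,6}->{4,6}
Constraint 2 (W + X = Z) on D(W)={3,4,5} D(X)={3,4,7,8} D(Z)={4,6}: W {3,4,5}->{3}; X {3,4,7,8}->{3}; Z {4,6}->{6}
Constraint 3 (X < W) on D(X)={3} D(W)={3}: X {3}->{}; W {3}->{}
Constraint 4 (Z + V = W) on D(Z)={6} D(V)={5,6,7,8} D(W)={}: Z {6}->{}; V {5,6,7,8}->{}
So after all 4 constraints: D(V) = {}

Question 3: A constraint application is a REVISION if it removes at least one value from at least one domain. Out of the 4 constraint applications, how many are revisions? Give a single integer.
Constraint 1 (W < Z) on D(W)={3,4,5,6,7} D(Z)={3,4,6}: W {3,4,5,6,7}->{3,4,5}; Z {3,4,6}->{4,6} => REVISION
Constraint 2 (W + X = Z) on D(W)={3,4,5} D(X)={3,4,7,8} D(Z)={4,6}: W {3,4,5}->{3}; X {3,4,7,8}->{3}; Z {4,6}->{6} => REVISION
Constraint 3 (X < W) on D(X)={3} D(W)={3}: X {3}->{}; W {3}->{} => REVISION
Constraint 4 (Z + V = W) on D(Z)={6} D(V)={5,6,7,8} D(W)={}: Z {6}->{}; V {5,6,7,8}->{} => REVISION
Total revisions = 4

Answer: 4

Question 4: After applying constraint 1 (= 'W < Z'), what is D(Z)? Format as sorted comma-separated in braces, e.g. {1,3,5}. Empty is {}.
Constraint 1 (W < Z) on D(W)={3,4,5,6,7} D(Z)={3,4,6}: W {3,4,5,6,7}->{3,4,5}; Z {3,4,6}->{4,6}
So after constraint 1: D(Z) = {4,6}

Answer: {4,6}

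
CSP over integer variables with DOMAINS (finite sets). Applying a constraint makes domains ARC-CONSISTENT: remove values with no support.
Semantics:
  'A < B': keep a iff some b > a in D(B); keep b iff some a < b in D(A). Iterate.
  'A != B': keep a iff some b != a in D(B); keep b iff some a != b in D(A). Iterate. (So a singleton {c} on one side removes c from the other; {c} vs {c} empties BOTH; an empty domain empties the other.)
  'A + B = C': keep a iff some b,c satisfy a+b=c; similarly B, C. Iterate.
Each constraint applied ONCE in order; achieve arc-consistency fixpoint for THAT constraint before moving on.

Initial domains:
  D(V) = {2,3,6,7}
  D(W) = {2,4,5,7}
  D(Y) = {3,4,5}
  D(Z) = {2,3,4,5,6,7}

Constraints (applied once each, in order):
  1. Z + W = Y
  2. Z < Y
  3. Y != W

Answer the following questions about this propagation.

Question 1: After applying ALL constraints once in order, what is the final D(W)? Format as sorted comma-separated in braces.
Constraint 1 (Z + W = Y) on D(Z)={2,3,4,5,6,7} D(W)={2,4,5,7} D(Y)={3,4,5}: Z {2,3,4,5,6,7}->{2,3}; W {2,4,5,7}->{2}; Y {3,4,5}->{4,5}
Constraint 2 (Z < Y) on D(Z)={2,3} D(Y)={4,5}: no change
Constraint 3 (Y != W) on D(Y)={4,5} D(W)={2}: no change
So after all 3 constraints: D(W) = {2}

Answer: {2}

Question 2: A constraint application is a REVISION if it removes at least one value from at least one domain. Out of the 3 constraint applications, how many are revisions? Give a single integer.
Constraint 1 (Z + W = Y) on D(Z)={2,3,4,5,6,7} D(W)={2,4,5,7} D(Y)={3,4,5}: Z {2,3,4,5,6,7}->{2,3}; W {2,4,5,7}->{2}; Y {3,4,5}->{4,5} => REVISION
Constraint 2 (Z < Y) on D(Z)={2,3} D(Y)={4,5}: no change => not a revision
Constraint 3 (Y != W) on D(Y)={4,5} D(W)={2}: no change => not a revision
Total revisions = 1

Answer: 1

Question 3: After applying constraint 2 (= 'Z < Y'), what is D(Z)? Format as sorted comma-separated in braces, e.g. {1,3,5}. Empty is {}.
Answer: {2,3}

Derivation:
Constraint 1 (Z + W = Y) on D(Z)={2,3,4,5,6,7} D(W)={2,4,5,7} D(Y)={3,4,5}: Z {2,3,4,5,6,7}->{2,3}; W {2,4,5,7}->{2}; Y {3,4,5}->{4,5}
Constraint 2 (Z < Y) on D(Z)={2,3} D(Y)={4,5}: no change
So after constraint 2: D(Z) = {2,3}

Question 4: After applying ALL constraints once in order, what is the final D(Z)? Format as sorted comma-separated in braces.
Constraint 1 (Z + W = Y) on D(Z)={2,3,4,5,6,7} D(W)={2,4,5,7} D(Y)={3,4,5}: Z {2,3,4,5,6,7}->{2,3}; W {2,4,5,7}->{2}; Y {3,4,5}->{4,5}
Constraint 2 (Z < Y) on D(Z)={2,3} D(Y)={4,5}: no change
Constraint 3 (Y != W) on D(Y)={4,5} D(W)={2}: no change
So after all 3 constraints: D(Z) = {2,3}

Answer: {2,3}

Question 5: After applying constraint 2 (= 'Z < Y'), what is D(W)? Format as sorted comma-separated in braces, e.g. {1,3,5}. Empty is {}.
Constraint 1 (Z + W = Y) on D(Z)={2,3,4,5,6,7} D(W)={2,4,5,7} D(Y)={3,4,5}: Z {2,3,4,5,6,7}->{2,3}; W {2,4,5,7}->{2}; Y {3,4,5}->{4,5}
Constraint 2 (Z < Y) on D(Z)={2,3} D(Y)={4,5}: no change
So after constraint 2: D(W) = {2}

Answer: {2}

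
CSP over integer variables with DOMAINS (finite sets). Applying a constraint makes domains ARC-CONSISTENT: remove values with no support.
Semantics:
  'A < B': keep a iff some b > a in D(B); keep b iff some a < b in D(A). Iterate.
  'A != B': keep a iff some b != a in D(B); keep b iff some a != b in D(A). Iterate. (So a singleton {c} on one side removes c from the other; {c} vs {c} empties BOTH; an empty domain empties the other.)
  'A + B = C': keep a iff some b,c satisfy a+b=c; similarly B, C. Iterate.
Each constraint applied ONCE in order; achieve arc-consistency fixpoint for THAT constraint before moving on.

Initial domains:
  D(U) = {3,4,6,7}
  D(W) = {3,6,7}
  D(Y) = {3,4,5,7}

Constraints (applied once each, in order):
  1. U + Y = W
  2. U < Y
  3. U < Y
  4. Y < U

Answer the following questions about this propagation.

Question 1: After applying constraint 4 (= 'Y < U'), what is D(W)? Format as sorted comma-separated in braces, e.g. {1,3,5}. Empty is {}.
Constraint 1 (U + Y = W) on D(U)={3,4,6,7} D(Y)={3,4,5,7} D(W)={3,6,7}: U {3,4,6,7}->{3,4}; Y {3,4,5,7}->{3,4}; W {3,6,7}->{6,7}
Constraint 2 (U < Y) on D(U)={3,4} D(Y)={3,4}: U {3,4}->{3}; Y {3,4}->{4}
Constraint 3 (U < Y) on D(U)={3} D(Y)={4}: no change
Constraint 4 (Y < U) on D(Y)={4} D(U)={3}: Y {4}->{}; U {3}->{}
So after constraint 4: D(W) = {6,7}

Answer: {6,7}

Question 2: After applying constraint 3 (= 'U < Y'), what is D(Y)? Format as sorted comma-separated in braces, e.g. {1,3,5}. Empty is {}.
Constraint 1 (U + Y = W) on D(U)={3,4,6,7} D(Y)={3,4,5,7} D(W)={3,6,7}: U {3,4,6,7}->{3,4}; Y {3,4,5,7}->{3,4}; W {3,6,7}->{6,7}
Constraint 2 (U < Y) on D(U)={3,4} D(Y)={3,4}: U {3,4}->{3}; Y {3,4}->{4}
Constraint 3 (U < Y) on D(U)={3} D(Y)={4}: no change
So after constraint 3: D(Y) = {4}

Answer: {4}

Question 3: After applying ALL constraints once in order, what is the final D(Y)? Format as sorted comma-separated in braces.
Answer: {}

Derivation:
Constraint 1 (U + Y = W) on D(U)={3,4,6,7} D(Y)={3,4,5,7} D(W)={3,6,7}: U {3,4,6,7}->{3,4}; Y {3,4,5,7}->{3,4}; W {3,6,7}->{6,7}
Constraint 2 (U < Y) on D(U)={3,4} D(Y)={3,4}: U {3,4}->{3}; Y {3,4}->{4}
Constraint 3 (U < Y) on D(U)={3} D(Y)={4}: no change
Constraint 4 (Y < U) on D(Y)={4} D(U)={3}: Y {4}->{}; U {3}->{}
So after all 4 constraints: D(Y) = {}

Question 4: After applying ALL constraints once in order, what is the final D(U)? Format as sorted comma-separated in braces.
Answer: {}

Derivation:
Constraint 1 (U + Y = W) on D(U)={3,4,6,7} D(Y)={3,4,5,7} D(W)={3,6,7}: U {3,4,6,7}->{3,4}; Y {3,4,5,7}->{3,4}; W {3,6,7}->{6,7}
Constraint 2 (U < Y) on D(U)={3,4} D(Y)={3,4}: U {3,4}->{3}; Y {3,4}->{4}
Constraint 3 (U < Y) on D(U)={3} D(Y)={4}: no change
Constraint 4 (Y < U) on D(Y)={4} D(U)={3}: Y {4}->{}; U {3}->{}
So after all 4 constraints: D(U) = {}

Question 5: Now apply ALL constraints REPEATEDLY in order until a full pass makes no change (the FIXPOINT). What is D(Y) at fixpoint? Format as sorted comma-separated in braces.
Answer: {}

Derivation:
pass 0 (initial): D(Y)={3,4,5,7}
pass 1: U {3,4,6,7}->{}; W {3,6,7}->{6,7}; Y {3,4,5,7}->{}
pass 2: W {6,7}->{}
pass 3: no change
Fixpoint after 3 passes: D(Y) = {}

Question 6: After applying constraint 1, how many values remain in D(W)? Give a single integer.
Constraint 1 (U + Y = W) on D(U)={3,4,6,7} D(Y)={3,4,5,7} D(W)={3,6,7}: U {3,4,6,7}->{3,4}; Y {3,4,5,7}->{3,4}; W {3,6,7}->{6,7}
So after constraint 1: D(W)={6,7}, size = 2

Answer: 2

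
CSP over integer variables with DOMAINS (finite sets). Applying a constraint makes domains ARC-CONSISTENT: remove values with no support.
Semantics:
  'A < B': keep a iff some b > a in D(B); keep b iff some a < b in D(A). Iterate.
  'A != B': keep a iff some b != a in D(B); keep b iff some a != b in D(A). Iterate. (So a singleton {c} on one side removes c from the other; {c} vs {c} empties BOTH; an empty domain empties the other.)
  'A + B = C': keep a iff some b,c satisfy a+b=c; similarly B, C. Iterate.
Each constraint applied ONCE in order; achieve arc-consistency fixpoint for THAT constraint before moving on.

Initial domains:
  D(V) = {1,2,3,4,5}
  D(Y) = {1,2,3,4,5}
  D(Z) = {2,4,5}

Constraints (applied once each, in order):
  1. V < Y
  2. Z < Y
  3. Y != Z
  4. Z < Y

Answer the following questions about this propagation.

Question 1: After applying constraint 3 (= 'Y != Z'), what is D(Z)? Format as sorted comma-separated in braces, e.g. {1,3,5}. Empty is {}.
Constraint 1 (V < Y) on D(V)={1,2,3,4,5} D(Y)={1,2,3,4,5}: V {1,2,3,4,5}->{1,2,3,4}; Y {1,2,3,4,5}->{2,3,4,5}
Constraint 2 (Z < Y) on D(Z)={2,4,5} D(Y)={2,3,4,5}: Z {2,4,5}->{2,4}; Y {2,3,4,5}->{3,4,5}
Constraint 3 (Y != Z) on D(Y)={3,4,5} D(Z)={2,4}: no change
So after constraint 3: D(Z) = {2,4}

Answer: {2,4}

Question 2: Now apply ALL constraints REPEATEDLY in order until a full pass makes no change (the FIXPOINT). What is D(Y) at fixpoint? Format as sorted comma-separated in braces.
Answer: {3,4,5}

Derivation:
pass 0 (initial): D(Y)={1,2,3,4,5}
pass 1: V {1,2,3,4,5}->{1,2,3,4}; Y {1,2,3,4,5}->{3,4,5}; Z {2,4,5}->{2,4}
pass 2: no change
Fixpoint after 2 passes: D(Y) = {3,4,5}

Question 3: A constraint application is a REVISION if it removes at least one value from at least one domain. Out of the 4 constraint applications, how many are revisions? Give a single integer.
Answer: 2

Derivation:
Constraint 1 (V < Y) on D(V)={1,2,3,4,5} D(Y)={1,2,3,4,5}: V {1,2,3,4,5}->{1,2,3,4}; Y {1,2,3,4,5}->{2,3,4,5} => REVISION
Constraint 2 (Z < Y) on D(Z)={2,4,5} D(Y)={2,3,4,5}: Z {2,4,5}->{2,4}; Y {2,3,4,5}->{3,4,5} => REVISION
Constraint 3 (Y != Z) on D(Y)={3,4,5} D(Z)={2,4}: no change => not a revision
Constraint 4 (Z < Y) on D(Z)={2,4} D(Y)={3,4,5}: no change => not a revision
Total revisions = 2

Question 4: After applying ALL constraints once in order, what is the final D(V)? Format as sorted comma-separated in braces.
Answer: {1,2,3,4}

Derivation:
Constraint 1 (V < Y) on D(V)={1,2,3,4,5} D(Y)={1,2,3,4,5}: V {1,2,3,4,5}->{1,2,3,4}; Y {1,2,3,4,5}->{2,3,4,5}
Constraint 2 (Z < Y) on D(Z)={2,4,5} D(Y)={2,3,4,5}: Z {2,4,5}->{2,4}; Y {2,3,4,5}->{3,4,5}
Constraint 3 (Y != Z) on D(Y)={3,4,5} D(Z)={2,4}: no change
Constraint 4 (Z < Y) on D(Z)={2,4} D(Y)={3,4,5}: no change
So after all 4 constraints: D(V) = {1,2,3,4}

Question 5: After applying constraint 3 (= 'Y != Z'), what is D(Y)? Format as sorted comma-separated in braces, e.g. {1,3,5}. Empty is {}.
Answer: {3,4,5}

Derivation:
Constraint 1 (V < Y) on D(V)={1,2,3,4,5} D(Y)={1,2,3,4,5}: V {1,2,3,4,5}->{1,2,3,4}; Y {1,2,3,4,5}->{2,3,4,5}
Constraint 2 (Z < Y) on D(Z)={2,4,5} D(Y)={2,3,4,5}: Z {2,4,5}->{2,4}; Y {2,3,4,5}->{3,4,5}
Constraint 3 (Y != Z) on D(Y)={3,4,5} D(Z)={2,4}: no change
So after constraint 3: D(Y) = {3,4,5}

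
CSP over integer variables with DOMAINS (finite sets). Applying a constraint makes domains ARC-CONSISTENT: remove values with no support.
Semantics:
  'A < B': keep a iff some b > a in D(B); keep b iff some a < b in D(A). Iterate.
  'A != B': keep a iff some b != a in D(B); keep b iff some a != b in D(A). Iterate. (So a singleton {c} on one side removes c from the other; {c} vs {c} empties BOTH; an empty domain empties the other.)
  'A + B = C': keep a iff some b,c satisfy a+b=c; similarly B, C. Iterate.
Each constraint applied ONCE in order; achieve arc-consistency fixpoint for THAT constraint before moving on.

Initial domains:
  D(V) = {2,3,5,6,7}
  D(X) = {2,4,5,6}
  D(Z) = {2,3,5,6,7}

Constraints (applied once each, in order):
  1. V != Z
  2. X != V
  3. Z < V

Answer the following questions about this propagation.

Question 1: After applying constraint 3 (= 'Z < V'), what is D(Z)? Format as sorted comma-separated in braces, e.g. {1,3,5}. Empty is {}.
Constraint 1 (V != Z) on D(V)={2,3,5,6,7} D(Z)={2,3,5,6,7}: no change
Constraint 2 (X != V) on D(X)={2,4,5,6} D(V)={2,3,5,6,7}: no change
Constraint 3 (Z < V) on D(Z)={2,3,5,6,7} D(V)={2,3,5,6,7}: Z {2,3,5,6,7}->{2,3,5,6}; V {2,3,5,6,7}->{3,5,6,7}
So after constraint 3: D(Z) = {2,3,5,6}

Answer: {2,3,5,6}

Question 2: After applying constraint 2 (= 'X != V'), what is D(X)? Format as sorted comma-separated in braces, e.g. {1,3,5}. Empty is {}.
Constraint 1 (V != Z) on D(V)={2,3,5,6,7} D(Z)={2,3,5,6,7}: no change
Constraint 2 (X != V) on D(X)={2,4,5,6} D(V)={2,3,5,6,7}: no change
So after constraint 2: D(X) = {2,4,5,6}

Answer: {2,4,5,6}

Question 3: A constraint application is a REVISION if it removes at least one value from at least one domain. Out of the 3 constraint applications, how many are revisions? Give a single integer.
Constraint 1 (V != Z) on D(V)={2,3,5,6,7} D(Z)={2,3,5,6,7}: no change => not a revision
Constraint 2 (X != V) on D(X)={2,4,5,6} D(V)={2,3,5,6,7}: no change => not a revision
Constraint 3 (Z < V) on D(Z)={2,3,5,6,7} D(V)={2,3,5,6,7}: Z {2,3,5,6,7}->{2,3,5,6}; V {2,3,5,6,7}->{3,5,6,7} => REVISION
Total revisions = 1

Answer: 1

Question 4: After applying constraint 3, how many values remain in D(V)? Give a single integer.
Answer: 4

Derivation:
Constraint 1 (V != Z) on D(V)={2,3,5,6,7} D(Z)={2,3,5,6,7}: no change
Constraint 2 (X != V) on D(X)={2,4,5,6} D(V)={2,3,5,6,7}: no change
Constraint 3 (Z < V) on D(Z)={2,3,5,6,7} D(V)={2,3,5,6,7}: Z {2,3,5,6,7}->{2,3,5,6}; V {2,3,5,6,7}->{3,5,6,7}
So after constraint 3: D(V)={3,5,6,7}, size = 4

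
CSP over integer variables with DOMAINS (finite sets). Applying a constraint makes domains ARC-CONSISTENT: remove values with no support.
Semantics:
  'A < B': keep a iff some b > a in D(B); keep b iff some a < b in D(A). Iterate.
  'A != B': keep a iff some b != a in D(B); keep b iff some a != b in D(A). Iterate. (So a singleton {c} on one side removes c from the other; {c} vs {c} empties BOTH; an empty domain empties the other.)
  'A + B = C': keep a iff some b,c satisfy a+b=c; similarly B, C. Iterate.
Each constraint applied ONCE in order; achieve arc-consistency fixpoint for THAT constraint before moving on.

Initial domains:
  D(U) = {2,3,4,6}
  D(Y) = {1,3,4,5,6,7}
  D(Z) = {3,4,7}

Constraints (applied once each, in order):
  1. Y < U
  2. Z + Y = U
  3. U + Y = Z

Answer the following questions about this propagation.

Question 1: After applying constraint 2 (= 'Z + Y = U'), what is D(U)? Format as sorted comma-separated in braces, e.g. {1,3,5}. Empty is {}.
Answer: {4,6}

Derivation:
Constraint 1 (Y < U) on D(Y)={1,3,4,5,6,7} D(U)={2,3,4,6}: Y {1,3,4,5,6,7}->{1,3,4,5}
Constraint 2 (Z + Y = U) on D(Z)={3,4,7} D(Y)={1,3,4,5} D(U)={2,3,4,6}: Z {3,4,7}->{3}; Y {1,3,4,5}->{1,3}; U {2,3,4,6}->{4,6}
So after constraint 2: D(U) = {4,6}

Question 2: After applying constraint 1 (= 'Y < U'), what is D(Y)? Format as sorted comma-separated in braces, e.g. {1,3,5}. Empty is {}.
Answer: {1,3,4,5}

Derivation:
Constraint 1 (Y < U) on D(Y)={1,3,4,5,6,7} D(U)={2,3,4,6}: Y {1,3,4,5,6,7}->{1,3,4,5}
So after constraint 1: D(Y) = {1,3,4,5}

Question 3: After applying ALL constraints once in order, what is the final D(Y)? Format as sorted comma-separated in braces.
Constraint 1 (Y < U) on D(Y)={1,3,4,5,6,7} D(U)={2,3,4,6}: Y {1,3,4,5,6,7}->{1,3,4,5}
Constraint 2 (Z + Y = U) on D(Z)={3,4,7} D(Y)={1,3,4,5} D(U)={2,3,4,6}: Z {3,4,7}->{3}; Y {1,3,4,5}->{1,3}; U {2,3,4,6}->{4,6}
Constraint 3 (U + Y = Z) on D(U)={4,6} D(Y)={1,3} D(Z)={3}: U {4,6}->{}; Y {1,3}->{}; Z {3}->{}
So after all 3 constraints: D(Y) = {}

Answer: {}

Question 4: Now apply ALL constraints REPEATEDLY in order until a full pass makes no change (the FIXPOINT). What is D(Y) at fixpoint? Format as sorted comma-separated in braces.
pass 0 (initial): D(Y)={1,3,4,5,6,7}
pass 1: U {2,3,4,6}->{}; Y {1,3,4,5,6,7}->{}; Z {3,4,7}->{}
pass 2: no change
Fixpoint after 2 passes: D(Y) = {}

Answer: {}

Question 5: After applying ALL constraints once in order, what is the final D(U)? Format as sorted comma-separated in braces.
Answer: {}

Derivation:
Constraint 1 (Y < U) on D(Y)={1,3,4,5,6,7} D(U)={2,3,4,6}: Y {1,3,4,5,6,7}->{1,3,4,5}
Constraint 2 (Z + Y = U) on D(Z)={3,4,7} D(Y)={1,3,4,5} D(U)={2,3,4,6}: Z {3,4,7}->{3}; Y {1,3,4,5}->{1,3}; U {2,3,4,6}->{4,6}
Constraint 3 (U + Y = Z) on D(U)={4,6} D(Y)={1,3} D(Z)={3}: U {4,6}->{}; Y {1,3}->{}; Z {3}->{}
So after all 3 constraints: D(U) = {}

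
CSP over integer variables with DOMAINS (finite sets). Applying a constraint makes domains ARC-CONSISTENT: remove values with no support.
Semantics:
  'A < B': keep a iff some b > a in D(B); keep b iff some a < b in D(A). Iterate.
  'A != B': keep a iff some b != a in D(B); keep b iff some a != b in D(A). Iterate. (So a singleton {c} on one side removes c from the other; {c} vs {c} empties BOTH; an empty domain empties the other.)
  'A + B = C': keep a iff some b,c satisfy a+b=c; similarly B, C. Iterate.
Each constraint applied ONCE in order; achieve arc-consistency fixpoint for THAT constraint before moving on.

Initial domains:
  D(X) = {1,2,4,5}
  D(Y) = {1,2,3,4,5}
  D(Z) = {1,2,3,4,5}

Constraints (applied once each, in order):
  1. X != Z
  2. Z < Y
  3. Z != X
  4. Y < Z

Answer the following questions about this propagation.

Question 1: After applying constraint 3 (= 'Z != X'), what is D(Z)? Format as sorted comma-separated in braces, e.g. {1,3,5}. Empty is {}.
Constraint 1 (X != Z) on D(X)={1,2,4,5} D(Z)={1,2,3,4,5}: no change
Constraint 2 (Z < Y) on D(Z)={1,2,3,4,5} D(Y)={1,2,3,4,5}: Z {1,2,3,4,5}->{1,2,3,4}; Y {1,2,3,4,5}->{2,3,4,5}
Constraint 3 (Z != X) on D(Z)={1,2,3,4} D(X)={1,2,4,5}: no change
So after constraint 3: D(Z) = {1,2,3,4}

Answer: {1,2,3,4}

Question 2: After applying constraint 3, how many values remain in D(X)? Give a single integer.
Constraint 1 (X != Z) on D(X)={1,2,4,5} D(Z)={1,2,3,4,5}: no change
Constraint 2 (Z < Y) on D(Z)={1,2,3,4,5} D(Y)={1,2,3,4,5}: Z {1,2,3,4,5}->{1,2,3,4}; Y {1,2,3,4,5}->{2,3,4,5}
Constraint 3 (Z != X) on D(Z)={1,2,3,4} D(X)={1,2,4,5}: no change
So after constraint 3: D(X)={1,2,4,5}, size = 4

Answer: 4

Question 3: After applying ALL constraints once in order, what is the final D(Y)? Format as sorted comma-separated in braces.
Constraint 1 (X != Z) on D(X)={1,2,4,5} D(Z)={1,2,3,4,5}: no change
Constraint 2 (Z < Y) on D(Z)={1,2,3,4,5} D(Y)={1,2,3,4,5}: Z {1,2,3,4,5}->{1,2,3,4}; Y {1,2,3,4,5}->{2,3,4,5}
Constraint 3 (Z != X) on D(Z)={1,2,3,4} D(X)={1,2,4,5}: no change
Constraint 4 (Y < Z) on D(Y)={2,3,4,5} D(Z)={1,2,3,4}: Y {2,3,4,5}->{2,3}; Z {1,2,3,4}->{3,4}
So after all 4 constraints: D(Y) = {2,3}

Answer: {2,3}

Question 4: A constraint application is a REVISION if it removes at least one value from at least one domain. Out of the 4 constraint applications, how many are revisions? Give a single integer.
Constraint 1 (X != Z) on D(X)={1,2,4,5} D(Z)={1,2,3,4,5}: no change => not a revision
Constraint 2 (Z < Y) on D(Z)={1,2,3,4,5} D(Y)={1,2,3,4,5}: Z {1,2,3,4,5}->{1,2,3,4}; Y {1,2,3,4,5}->{2,3,4,5} => REVISION
Constraint 3 (Z != X) on D(Z)={1,2,3,4} D(X)={1,2,4,5}: no change => not a revision
Constraint 4 (Y < Z) on D(Y)={2,3,4,5} D(Z)={1,2,3,4}: Y {2,3,4,5}->{2,3}; Z {1,2,3,4}->{3,4} => REVISION
Total revisions = 2

Answer: 2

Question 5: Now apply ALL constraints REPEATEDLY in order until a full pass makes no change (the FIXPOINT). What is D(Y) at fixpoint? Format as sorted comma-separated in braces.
pass 0 (initial): D(Y)={1,2,3,4,5}
pass 1: Y {1,2,3,4,5}->{2,3}; Z {1,2,3,4,5}->{3,4}
pass 2: X {1,2,4,5}->{}; Y {2,3}->{}; Z {3,4}->{}
pass 3: no change
Fixpoint after 3 passes: D(Y) = {}

Answer: {}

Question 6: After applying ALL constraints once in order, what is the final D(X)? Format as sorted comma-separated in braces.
Answer: {1,2,4,5}

Derivation:
Constraint 1 (X != Z) on D(X)={1,2,4,5} D(Z)={1,2,3,4,5}: no change
Constraint 2 (Z < Y) on D(Z)={1,2,3,4,5} D(Y)={1,2,3,4,5}: Z {1,2,3,4,5}->{1,2,3,4}; Y {1,2,3,4,5}->{2,3,4,5}
Constraint 3 (Z != X) on D(Z)={1,2,3,4} D(X)={1,2,4,5}: no change
Constraint 4 (Y < Z) on D(Y)={2,3,4,5} D(Z)={1,2,3,4}: Y {2,3,4,5}->{2,3}; Z {1,2,3,4}->{3,4}
So after all 4 constraints: D(X) = {1,2,4,5}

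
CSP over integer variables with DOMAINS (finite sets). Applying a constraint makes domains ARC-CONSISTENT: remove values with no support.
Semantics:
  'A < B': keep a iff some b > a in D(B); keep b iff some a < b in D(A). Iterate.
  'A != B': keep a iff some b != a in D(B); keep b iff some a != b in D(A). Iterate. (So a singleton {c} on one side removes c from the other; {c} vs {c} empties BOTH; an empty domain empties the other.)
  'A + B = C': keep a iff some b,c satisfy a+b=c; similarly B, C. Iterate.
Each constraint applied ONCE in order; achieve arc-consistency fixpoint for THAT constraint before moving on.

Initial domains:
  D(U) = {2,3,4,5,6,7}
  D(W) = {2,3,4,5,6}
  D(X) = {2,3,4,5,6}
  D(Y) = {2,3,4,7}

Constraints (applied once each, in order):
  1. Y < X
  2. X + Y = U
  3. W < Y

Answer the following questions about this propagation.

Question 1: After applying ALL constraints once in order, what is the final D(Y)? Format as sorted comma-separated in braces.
Answer: {3,4}

Derivation:
Constraint 1 (Y < X) on D(Y)={2,3,4,7} D(X)={2,3,4,5,6}: Y {2,3,4,7}->{2,3,4}; X {2,3,4,5,6}->{3,4,5,6}
Constraint 2 (X + Y = U) on D(X)={3,4,5,6} D(Y)={2,3,4} D(U)={2,3,4,5,6,7}: X {3,4,5,6}->{3,4,5}; U {2,3,4,5,6,7}->{5,6,7}
Constraint 3 (W < Y) on D(W)={2,3,4,5,6} D(Y)={2,3,4}: W {2,3,4,5,6}->{2,3}; Y {2,3,4}->{3,4}
So after all 3 constraints: D(Y) = {3,4}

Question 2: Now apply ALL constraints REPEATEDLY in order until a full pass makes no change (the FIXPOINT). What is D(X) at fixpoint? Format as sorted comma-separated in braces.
Answer: {4}

Derivation:
pass 0 (initial): D(X)={2,3,4,5,6}
pass 1: U {2,3,4,5,6,7}->{5,6,7}; W {2,3,4,5,6}->{2,3}; X {2,3,4,5,6}->{3,4,5}; Y {2,3,4,7}->{3,4}
pass 2: U {5,6,7}->{7}; W {2,3}->{2}; X {3,4,5}->{4}; Y {3,4}->{3}
pass 3: no change
Fixpoint after 3 passes: D(X) = {4}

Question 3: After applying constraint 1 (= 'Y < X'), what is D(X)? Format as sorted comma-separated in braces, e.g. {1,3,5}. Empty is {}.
Constraint 1 (Y < X) on D(Y)={2,3,4,7} D(X)={2,3,4,5,6}: Y {2,3,4,7}->{2,3,4}; X {2,3,4,5,6}->{3,4,5,6}
So after constraint 1: D(X) = {3,4,5,6}

Answer: {3,4,5,6}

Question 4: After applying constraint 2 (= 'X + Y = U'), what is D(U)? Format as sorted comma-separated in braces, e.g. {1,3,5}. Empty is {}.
Constraint 1 (Y < X) on D(Y)={2,3,4,7} D(X)={2,3,4,5,6}: Y {2,3,4,7}->{2,3,4}; X {2,3,4,5,6}->{3,4,5,6}
Constraint 2 (X + Y = U) on D(X)={3,4,5,6} D(Y)={2,3,4} D(U)={2,3,4,5,6,7}: X {3,4,5,6}->{3,4,5}; U {2,3,4,5,6,7}->{5,6,7}
So after constraint 2: D(U) = {5,6,7}

Answer: {5,6,7}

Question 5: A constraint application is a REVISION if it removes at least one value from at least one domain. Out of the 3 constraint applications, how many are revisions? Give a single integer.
Answer: 3

Derivation:
Constraint 1 (Y < X) on D(Y)={2,3,4,7} D(X)={2,3,4,5,6}: Y {2,3,4,7}->{2,3,4}; X {2,3,4,5,6}->{3,4,5,6} => REVISION
Constraint 2 (X + Y = U) on D(X)={3,4,5,6} D(Y)={2,3,4} D(U)={2,3,4,5,6,7}: X {3,4,5,6}->{3,4,5}; U {2,3,4,5,6,7}->{5,6,7} => REVISION
Constraint 3 (W < Y) on D(W)={2,3,4,5,6} D(Y)={2,3,4}: W {2,3,4,5,6}->{2,3}; Y {2,3,4}->{3,4} => REVISION
Total revisions = 3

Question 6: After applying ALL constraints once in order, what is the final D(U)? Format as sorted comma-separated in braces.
Constraint 1 (Y < X) on D(Y)={2,3,4,7} D(X)={2,3,4,5,6}: Y {2,3,4,7}->{2,3,4}; X {2,3,4,5,6}->{3,4,5,6}
Constraint 2 (X + Y = U) on D(X)={3,4,5,6} D(Y)={2,3,4} D(U)={2,3,4,5,6,7}: X {3,4,5,6}->{3,4,5}; U {2,3,4,5,6,7}->{5,6,7}
Constraint 3 (W < Y) on D(W)={2,3,4,5,6} D(Y)={2,3,4}: W {2,3,4,5,6}->{2,3}; Y {2,3,4}->{3,4}
So after all 3 constraints: D(U) = {5,6,7}

Answer: {5,6,7}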